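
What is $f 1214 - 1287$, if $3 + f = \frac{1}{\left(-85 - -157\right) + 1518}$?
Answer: $- \frac{3917948}{795} \approx -4928.2$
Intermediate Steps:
$f = - \frac{4769}{1590}$ ($f = -3 + \frac{1}{\left(-85 - -157\right) + 1518} = -3 + \frac{1}{\left(-85 + 157\right) + 1518} = -3 + \frac{1}{72 + 1518} = -3 + \frac{1}{1590} = - \frac{4769}{1590} \approx -2.9994$)
$f 1214 - 1287 = \left(- \frac{4769}{1590}\right) 1214 - 1287 = - \frac{2894783}{795} - 1287 = - \frac{3917948}{795}$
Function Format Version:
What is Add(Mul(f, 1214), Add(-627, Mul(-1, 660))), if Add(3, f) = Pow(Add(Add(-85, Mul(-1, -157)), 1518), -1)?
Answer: Rational(-3917948, 795) ≈ -4928.2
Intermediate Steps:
f = Rational(-4769, 1590) (f = Add(-3, Pow(Add(Add(-85, Mul(-1, -157)), 1518), -1)) = Add(-3, Pow(Add(Add(-85, 157), 1518), -1)) = Add(-3, Pow(Add(72, 1518), -1)) = Add(-3, Pow(1590, -1)) = Add(-3, Rational(1, 1590)) = Rational(-4769, 1590) ≈ -2.9994)
Add(Mul(f, 1214), Add(-627, Mul(-1, 660))) = Add(Mul(Rational(-4769, 1590), 1214), Add(-627, Mul(-1, 660))) = Add(Rational(-2894783, 795), Add(-627, -660)) = Add(Rational(-2894783, 795), -1287) = Rational(-3917948, 795)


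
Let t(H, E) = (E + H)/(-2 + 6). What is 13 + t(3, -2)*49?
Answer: 101/4 ≈ 25.250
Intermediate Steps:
t(H, E) = E/4 + H/4 (t(H, E) = (E + H)/4 = (E + H)*(¼) = E/4 + H/4)
13 + t(3, -2)*49 = 13 + ((¼)*(-2) + (¼)*3)*49 = 13 + (-½ + ¾)*49 = 13 + (¼)*49 = 13 + 49/4 = 101/4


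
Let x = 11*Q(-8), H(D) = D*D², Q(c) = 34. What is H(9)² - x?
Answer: 531067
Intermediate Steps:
H(D) = D³
x = 374 (x = 11*34 = 374)
H(9)² - x = (9³)² - 1*374 = 729² - 374 = 531441 - 374 = 531067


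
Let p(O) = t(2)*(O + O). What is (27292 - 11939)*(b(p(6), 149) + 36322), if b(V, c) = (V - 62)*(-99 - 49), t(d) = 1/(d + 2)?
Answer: 691714062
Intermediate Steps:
t(d) = 1/(2 + d)
p(O) = O/2 (p(O) = (O + O)/(2 + 2) = (2*O)/4 = O/2)
b(V, c) = 9176 - 148*V (b(V, c) = (-62 + V)*(-148) = 9176 - 148*V)
(27292 - 11939)*(b(p(6), 149) + 36322) = (27292 - 11939)*((9176 - 74*6) + 36322) = 15353*((9176 - 148*3) + 36322) = 15353*((9176 - 444) + 36322) = 15353*(8732 + 36322) = 15353*45054 = 691714062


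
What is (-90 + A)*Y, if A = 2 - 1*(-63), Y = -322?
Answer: 8050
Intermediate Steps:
A = 65 (A = 2 + 63 = 65)
(-90 + A)*Y = (-90 + 65)*(-322) = -25*(-322) = 8050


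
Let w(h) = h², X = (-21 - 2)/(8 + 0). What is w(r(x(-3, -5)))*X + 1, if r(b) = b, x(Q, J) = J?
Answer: -567/8 ≈ -70.875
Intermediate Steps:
X = -23/8 ≈ -2.8750
w(r(x(-3, -5)))*X + 1 = (-5)²*(-23/8) + 1 = 25*(-23/8) + 1 = -575/8 + 1 = -567/8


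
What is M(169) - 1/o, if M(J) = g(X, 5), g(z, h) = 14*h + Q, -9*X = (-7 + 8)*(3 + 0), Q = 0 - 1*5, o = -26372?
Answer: 1714181/26372 ≈ 65.000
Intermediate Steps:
Q = -5 (Q = 0 - 5 = -5)
X = -1/3 (X = -(-7 + 8)*(3 + 0)/9 = -3/9 = -1/9*3 = -1/3 ≈ -0.33333)
g(z, h) = -5 + 14*h (g(z, h) = 14*h - 5 = -5 + 14*h)
M(J) = 65 (M(J) = -5 + 14*5 = -5 + 70 = 65)
M(169) - 1/o = 65 - 1/(-26372) = 65 - 1*(-1/26372) = 65 + 1/26372 = 1714181/26372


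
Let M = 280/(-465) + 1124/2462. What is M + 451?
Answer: 51615163/114483 ≈ 450.85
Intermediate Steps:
M = -16670/114483 (M = 280*(-1/465) + 1124*(1/2462) = -56/93 + 562/1231 = -16670/114483 ≈ -0.14561)
M + 451 = -16670/114483 + 451 = 51615163/114483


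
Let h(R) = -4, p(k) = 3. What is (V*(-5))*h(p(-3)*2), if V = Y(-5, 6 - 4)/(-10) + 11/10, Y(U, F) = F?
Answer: 18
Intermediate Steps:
V = 9/10 (V = (6 - 4)/(-10) + 11/10 = 2*(-1/10) + 11*(1/10) = -1/5 + 11/10 = 9/10 ≈ 0.90000)
(V*(-5))*h(p(-3)*2) = ((9/10)*(-5))*(-4) = -9/2*(-4) = 18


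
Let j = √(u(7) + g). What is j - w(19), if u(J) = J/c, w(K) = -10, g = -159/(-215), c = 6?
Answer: 10 + √3172110/1290 ≈ 11.381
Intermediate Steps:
g = 159/215 (g = -159*(-1/215) = 159/215 ≈ 0.73953)
u(J) = J/6
j = √3172110/1290 (j = √((⅙)*7 + 159/215) = √(7/6 + 159/215) = √(2459/1290) = √3172110/1290 ≈ 1.3807)
j - w(19) = √3172110/1290 - 1*(-10) = √3172110/1290 + 10 = 10 + √3172110/1290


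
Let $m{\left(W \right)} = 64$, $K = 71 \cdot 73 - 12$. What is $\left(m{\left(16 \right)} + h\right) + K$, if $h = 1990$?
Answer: $7225$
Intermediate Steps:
$K = 5171$ ($K = 5183 - 12 = 5171$)
$\left(m{\left(16 \right)} + h\right) + K = \left(64 + 1990\right) + 5171 = 2054 + 5171 = 7225$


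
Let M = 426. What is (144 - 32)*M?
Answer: 47712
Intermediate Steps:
(144 - 32)*M = (144 - 32)*426 = 112*426 = 47712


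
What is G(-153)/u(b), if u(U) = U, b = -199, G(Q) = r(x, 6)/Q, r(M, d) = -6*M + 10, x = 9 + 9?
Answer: -98/30447 ≈ -0.0032187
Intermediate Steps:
x = 18
r(M, d) = 10 - 6*M
G(Q) = -98/Q (G(Q) = (10 - 6*18)/Q = (10 - 108)/Q = -98/Q)
G(-153)/u(b) = -98/(-153)/(-199) = -98*(-1/153)*(-1/199) = (98/153)*(-1/199) = -98/30447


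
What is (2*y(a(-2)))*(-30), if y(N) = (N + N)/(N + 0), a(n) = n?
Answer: -120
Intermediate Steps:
y(N) = 2 (y(N) = (2*N)/N = 2)
(2*y(a(-2)))*(-30) = (2*2)*(-30) = 4*(-30) = -120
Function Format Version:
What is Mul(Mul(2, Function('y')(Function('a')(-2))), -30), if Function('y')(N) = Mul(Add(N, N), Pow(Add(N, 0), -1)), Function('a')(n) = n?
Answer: -120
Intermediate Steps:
Function('y')(N) = 2 (Function('y')(N) = Mul(Mul(2, N), Pow(N, -1)) = 2)
Mul(Mul(2, Function('y')(Function('a')(-2))), -30) = Mul(Mul(2, 2), -30) = Mul(4, -30) = -120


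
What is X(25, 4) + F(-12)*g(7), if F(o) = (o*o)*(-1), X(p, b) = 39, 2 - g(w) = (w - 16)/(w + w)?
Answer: -2391/7 ≈ -341.57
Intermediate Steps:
g(w) = 2 - (-16 + w)/(2*w) (g(w) = 2 - (w - 16)/(w + w) = 2 - (-16 + w)/(2*w))
F(o) = -o**2 (F(o) = o**2*(-1) = -o**2)
X(25, 4) + F(-12)*g(7) = 39 + (-1*(-12)**2)*(3/2 + 8/7) = 39 + (-1*144)*(3/2 + 8*(1/7)) = 39 - 144*(3/2 + 8/7) = 39 - 144*37/14 = 39 - 2664/7 = -2391/7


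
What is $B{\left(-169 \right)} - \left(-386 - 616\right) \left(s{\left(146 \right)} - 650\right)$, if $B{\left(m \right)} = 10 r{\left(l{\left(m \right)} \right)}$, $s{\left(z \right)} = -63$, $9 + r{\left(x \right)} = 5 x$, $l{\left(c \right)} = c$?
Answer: $-722966$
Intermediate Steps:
$r{\left(x \right)} = -9 + 5 x$
$B{\left(m \right)} = -90 + 50 m$ ($B{\left(m \right)} = 10 \left(-9 + 5 m\right) = -90 + 50 m$)
$B{\left(-169 \right)} - \left(-386 - 616\right) \left(s{\left(146 \right)} - 650\right) = \left(-90 + 50 \left(-169\right)\right) - \left(-386 - 616\right) \left(-63 - 650\right) = \left(-90 - 8450\right) - \left(-1002\right) \left(-713\right) = -8540 - 714426 = -722966$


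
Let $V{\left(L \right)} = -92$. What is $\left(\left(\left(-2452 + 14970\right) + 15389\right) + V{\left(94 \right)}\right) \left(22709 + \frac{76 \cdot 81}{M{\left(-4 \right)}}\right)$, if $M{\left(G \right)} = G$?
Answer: $588843550$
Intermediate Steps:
$\left(\left(\left(-2452 + 14970\right) + 15389\right) + V{\left(94 \right)}\right) \left(22709 + \frac{76 \cdot 81}{M{\left(-4 \right)}}\right) = \left(\left(\left(-2452 + 14970\right) + 15389\right) - 92\right) \left(22709 + \frac{76 \cdot 81}{-4}\right) = \left(\left(12518 + 15389\right) - 92\right) \left(22709 + 6156 \left(- \frac{1}{4}\right)\right) = \left(27907 - 92\right) \left(22709 - 1539\right) = 27815 \cdot 21170 = 588843550$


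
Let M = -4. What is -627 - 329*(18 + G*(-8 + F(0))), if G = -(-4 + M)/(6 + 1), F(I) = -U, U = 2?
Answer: -2789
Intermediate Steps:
F(I) = -2 (F(I) = -1*2 = -2)
G = 8/7 (G = -(-4 - 4)/(6 + 1) = -(-8)/7 = -1*(-8/7) = 8/7 ≈ 1.1429)
-627 - 329*(18 + G*(-8 + F(0))) = -627 - 329*(18 + 8*(-8 - 2)/7) = -627 - 329*(18 + (8/7)*(-10)) = -627 - 329*(18 - 80/7) = -627 - 329*46/7 = -627 - 2162 = -2789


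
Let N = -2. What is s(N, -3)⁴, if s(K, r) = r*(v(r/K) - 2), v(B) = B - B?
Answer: 1296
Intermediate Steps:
v(B) = 0
s(K, r) = -2*r (s(K, r) = r*(0 - 2) = r*(-2) = -2*r)
s(N, -3)⁴ = (-2*(-3))⁴ = 6⁴ = 1296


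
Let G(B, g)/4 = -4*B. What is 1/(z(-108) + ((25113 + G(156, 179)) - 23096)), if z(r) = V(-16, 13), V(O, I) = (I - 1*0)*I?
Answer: -1/310 ≈ -0.0032258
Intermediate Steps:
V(O, I) = I**2 (V(O, I) = (I + 0)*I = I*I = I**2)
G(B, g) = -16*B (G(B, g) = 4*(-4*B) = -16*B)
z(r) = 169 (z(r) = 13**2 = 169)
1/(z(-108) + ((25113 + G(156, 179)) - 23096)) = 1/(169 + ((25113 - 16*156) - 23096)) = 1/(169 + ((25113 - 2496) - 23096)) = 1/(169 + (22617 - 23096)) = 1/(169 - 479) = 1/(-310) = -1/310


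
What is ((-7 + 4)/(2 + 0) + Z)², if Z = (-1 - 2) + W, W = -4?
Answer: 289/4 ≈ 72.250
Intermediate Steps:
Z = -7 (Z = (-1 - 2) - 4 = -3 - 4 = -7)
((-7 + 4)/(2 + 0) + Z)² = ((-7 + 4)/(2 + 0) - 7)² = (-3/2 - 7)² = (-17/2)² = 289/4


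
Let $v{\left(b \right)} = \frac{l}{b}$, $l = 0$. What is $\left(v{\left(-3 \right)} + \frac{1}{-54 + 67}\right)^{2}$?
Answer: $\frac{1}{169} \approx 0.0059172$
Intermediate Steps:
$v{\left(b \right)} = 0$ ($v{\left(b \right)} = \frac{0}{b} = 0$)
$\left(v{\left(-3 \right)} + \frac{1}{-54 + 67}\right)^{2} = \left(0 + \frac{1}{-54 + 67}\right)^{2} = \left(0 + \frac{1}{13}\right)^{2} = \left(\frac{1}{13}\right)^{2} = \frac{1}{169}$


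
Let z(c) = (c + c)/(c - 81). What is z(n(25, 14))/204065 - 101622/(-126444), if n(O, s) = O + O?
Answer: 21428321731/26662888022 ≈ 0.80368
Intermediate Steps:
n(O, s) = 2*O
z(c) = 2*c/(-81 + c) (z(c) = (2*c)/(-81 + c) = 2*c/(-81 + c))
z(n(25, 14))/204065 - 101622/(-126444) = (2*(2*25)/(-81 + 2*25))/204065 - 101622/(-126444) = (2*50/(-81 + 50))*(1/204065) - 101622*(-1/126444) = (2*50/(-31))*(1/204065) + 16937/21074 = (2*50*(-1/31))*(1/204065) + 16937/21074 = -100/31*1/204065 + 16937/21074 = -20/1265203 + 16937/21074 = 21428321731/26662888022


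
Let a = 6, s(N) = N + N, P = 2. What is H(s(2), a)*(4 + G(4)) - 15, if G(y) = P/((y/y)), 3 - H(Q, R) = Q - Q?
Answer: 3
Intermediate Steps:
s(N) = 2*N
H(Q, R) = 3 (H(Q, R) = 3 - (Q - Q) = 3 - 1*0 = 3 + 0 = 3)
G(y) = 2 (G(y) = 2/((y/y)) = 2/1 = 2*1 = 2)
H(s(2), a)*(4 + G(4)) - 15 = 3*(4 + 2) - 15 = 3*6 - 15 = 18 - 15 = 3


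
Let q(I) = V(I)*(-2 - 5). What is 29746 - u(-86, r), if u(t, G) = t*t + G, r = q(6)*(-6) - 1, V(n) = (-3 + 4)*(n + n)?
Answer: 21847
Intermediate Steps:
V(n) = 2*n (V(n) = 1*(2*n) = 2*n)
q(I) = -14*I (q(I) = (2*I)*(-2 - 5) = (2*I)*(-7) = -14*I)
r = 503 (r = -14*6*(-6) - 1 = -84*(-6) - 1 = 504 - 1 = 503)
u(t, G) = G + t² (u(t, G) = t² + G = G + t²)
29746 - u(-86, r) = 29746 - (503 + (-86)²) = 29746 - (503 + 7396) = 29746 - 1*7899 = 29746 - 7899 = 21847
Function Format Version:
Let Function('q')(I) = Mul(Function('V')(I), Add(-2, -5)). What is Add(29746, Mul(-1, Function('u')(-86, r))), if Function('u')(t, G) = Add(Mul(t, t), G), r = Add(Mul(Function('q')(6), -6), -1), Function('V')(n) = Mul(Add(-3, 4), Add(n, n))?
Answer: 21847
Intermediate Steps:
Function('V')(n) = Mul(2, n) (Function('V')(n) = Mul(1, Mul(2, n)) = Mul(2, n))
Function('q')(I) = Mul(-14, I) (Function('q')(I) = Mul(Mul(2, I), Add(-2, -5)) = Mul(Mul(2, I), -7) = Mul(-14, I))
r = 503 (r = Add(Mul(Mul(-14, 6), -6), -1) = Add(Mul(-84, -6), -1) = Add(504, -1) = 503)
Function('u')(t, G) = Add(G, Pow(t, 2)) (Function('u')(t, G) = Add(Pow(t, 2), G) = Add(G, Pow(t, 2)))
Add(29746, Mul(-1, Function('u')(-86, r))) = Add(29746, Mul(-1, Add(503, Pow(-86, 2)))) = Add(29746, Mul(-1, Add(503, 7396))) = Add(29746, Mul(-1, 7899)) = Add(29746, -7899) = 21847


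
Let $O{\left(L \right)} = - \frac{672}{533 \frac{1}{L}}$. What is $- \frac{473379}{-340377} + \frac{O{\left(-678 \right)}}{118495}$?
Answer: $\frac{10017557993899}{7165824801265} \approx 1.398$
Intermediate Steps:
$O{\left(L \right)} = - \frac{672 L}{533}$ ($O{\left(L \right)} = - 672 \frac{L}{533} = - \frac{672 L}{533}$)
$- \frac{473379}{-340377} + \frac{O{\left(-678 \right)}}{118495} = - \frac{473379}{-340377} + \frac{\left(- \frac{672}{533}\right) \left(-678\right)}{118495} = \left(-473379\right) \left(- \frac{1}{340377}\right) + \frac{455616}{533} \cdot \frac{1}{118495} = \frac{157793}{113459} + \frac{455616}{63157835} = \frac{10017557993899}{7165824801265}$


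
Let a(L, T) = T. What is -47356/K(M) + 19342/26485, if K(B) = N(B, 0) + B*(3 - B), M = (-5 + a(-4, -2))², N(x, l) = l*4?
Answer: 648910264/29848595 ≈ 21.740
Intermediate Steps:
N(x, l) = 4*l
M = 49 (M = (-5 - 2)² = (-7)² = 49)
K(B) = B*(3 - B) (K(B) = 4*0 + B*(3 - B) = 0 + B*(3 - B) = B*(3 - B))
-47356/K(M) + 19342/26485 = -47356*1/(49*(3 - 1*49)) + 19342/26485 = -47356*1/(49*(3 - 49)) + 19342*(1/26485) = -47356/(49*(-46)) + 19342/26485 = -47356/(-2254) + 19342/26485 = -47356*(-1/2254) + 19342/26485 = 23678/1127 + 19342/26485 = 648910264/29848595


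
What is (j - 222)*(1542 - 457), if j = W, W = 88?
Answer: -145390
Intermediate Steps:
j = 88
(j - 222)*(1542 - 457) = (88 - 222)*(1542 - 457) = -134*1085 = -145390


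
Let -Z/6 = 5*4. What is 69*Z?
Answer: -8280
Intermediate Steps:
Z = -120 (Z = -30*4 = -6*20 = -120)
69*Z = 69*(-120) = -8280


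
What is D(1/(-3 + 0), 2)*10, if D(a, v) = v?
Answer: 20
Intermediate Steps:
D(1/(-3 + 0), 2)*10 = 2*10 = 20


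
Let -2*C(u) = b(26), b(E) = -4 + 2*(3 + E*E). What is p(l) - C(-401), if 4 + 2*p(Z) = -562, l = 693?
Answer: 394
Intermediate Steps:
p(Z) = -283 (p(Z) = -2 + (1/2)*(-562) = -2 - 281 = -283)
b(E) = 2 + 2*E**2 (b(E) = -4 + 2*(3 + E**2) = -4 + (6 + 2*E**2) = 2 + 2*E**2)
C(u) = -677 (C(u) = -(2 + 2*26**2)/2 = -(2 + 2*676)/2 = -(2 + 1352)/2 = -1/2*1354 = -677)
p(l) - C(-401) = -283 - 1*(-677) = -283 + 677 = 394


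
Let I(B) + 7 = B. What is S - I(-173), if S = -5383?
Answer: -5203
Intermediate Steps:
I(B) = -7 + B
S - I(-173) = -5383 - (-7 - 173) = -5383 - 1*(-180) = -5383 + 180 = -5203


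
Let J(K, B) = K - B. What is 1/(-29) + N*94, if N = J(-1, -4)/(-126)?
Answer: -1384/609 ≈ -2.2726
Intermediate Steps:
N = -1/42 (N = (-1 - 1*(-4))/(-126) = (-1 + 4)*(-1/126) = 3*(-1/126) = -1/42 ≈ -0.023810)
1/(-29) + N*94 = 1/(-29) - 1/42*94 = -1/29 - 47/21 = -1384/609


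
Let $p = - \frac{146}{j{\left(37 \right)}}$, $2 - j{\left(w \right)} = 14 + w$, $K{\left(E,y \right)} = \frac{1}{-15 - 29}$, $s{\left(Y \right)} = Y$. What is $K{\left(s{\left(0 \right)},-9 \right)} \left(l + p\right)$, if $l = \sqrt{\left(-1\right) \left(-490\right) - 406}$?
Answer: $- \frac{73}{1078} - \frac{\sqrt{21}}{22} \approx -0.27602$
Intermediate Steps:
$K{\left(E,y \right)} = - \frac{1}{44}$ ($K{\left(E,y \right)} = \frac{1}{-44} = - \frac{1}{44}$)
$l = 2 \sqrt{21}$ ($l = \sqrt{490 - 406} = \sqrt{84} = 2 \sqrt{21} \approx 9.1651$)
$j{\left(w \right)} = -12 - w$ ($j{\left(w \right)} = 2 - \left(14 + w\right) = -12 - w$)
$p = \frac{146}{49}$ ($p = - \frac{146}{-12 - 37} = - \frac{146}{-49} = \left(-146\right) \left(- \frac{1}{49}\right) = \frac{146}{49} \approx 2.9796$)
$K{\left(s{\left(0 \right)},-9 \right)} \left(l + p\right) = - \frac{2 \sqrt{21} + \frac{146}{49}}{44} = - \frac{\frac{146}{49} + 2 \sqrt{21}}{44} = - \frac{73}{1078} - \frac{\sqrt{21}}{22}$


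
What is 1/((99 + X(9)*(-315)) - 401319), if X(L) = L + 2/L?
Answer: -1/404125 ≈ -2.4745e-6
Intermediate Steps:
1/((99 + X(9)*(-315)) - 401319) = 1/((99 + (9 + 2/9)*(-315)) - 401319) = 1/((99 + (83/9)*(-315)) - 401319) = 1/((99 - 2905) - 401319) = 1/(-2806 - 401319) = 1/(-404125) = -1/404125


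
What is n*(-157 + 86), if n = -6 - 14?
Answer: 1420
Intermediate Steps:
n = -20
n*(-157 + 86) = -20*(-157 + 86) = -20*(-71) = 1420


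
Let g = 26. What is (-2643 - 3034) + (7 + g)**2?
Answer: -4588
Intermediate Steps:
(-2643 - 3034) + (7 + g)**2 = (-2643 - 3034) + (7 + 26)**2 = -5677 + 33**2 = -5677 + 1089 = -4588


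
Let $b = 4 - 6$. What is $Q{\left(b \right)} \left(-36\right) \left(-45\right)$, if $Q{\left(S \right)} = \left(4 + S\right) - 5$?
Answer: $-4860$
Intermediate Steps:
$b = -2$ ($b = 4 - 6 = -2$)
$Q{\left(S \right)} = -1 + S$
$Q{\left(b \right)} \left(-36\right) \left(-45\right) = \left(-1 - 2\right) \left(-36\right) \left(-45\right) = \left(-3\right) \left(-36\right) \left(-45\right) = 108 \left(-45\right) = -4860$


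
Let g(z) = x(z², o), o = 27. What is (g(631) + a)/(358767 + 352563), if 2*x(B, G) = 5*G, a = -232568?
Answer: -465001/1422660 ≈ -0.32685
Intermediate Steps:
x(B, G) = 5*G/2 (x(B, G) = (5*G)/2 = 5*G/2)
g(z) = 135/2 (g(z) = (5/2)*27 = 135/2)
(g(631) + a)/(358767 + 352563) = (135/2 - 232568)/(358767 + 352563) = -465001/2/711330 = -465001/2*1/711330 = -465001/1422660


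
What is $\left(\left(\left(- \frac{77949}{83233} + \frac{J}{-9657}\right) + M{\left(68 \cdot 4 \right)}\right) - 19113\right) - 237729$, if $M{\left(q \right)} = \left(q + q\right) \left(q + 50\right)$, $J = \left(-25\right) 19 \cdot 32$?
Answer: $- \frac{65647503621487}{803781081} \approx -81673.0$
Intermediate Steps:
$J = -15200$ ($J = \left(-475\right) 32 = -15200$)
$M{\left(q \right)} = 2 q \left(50 + q\right)$
$\left(\left(\left(- \frac{77949}{83233} + \frac{J}{-9657}\right) + M{\left(68 \cdot 4 \right)}\right) - 19113\right) - 237729 = \left(\left(\left(- \frac{77949}{83233} - \frac{15200}{-9657}\right) + 2 \cdot 68 \cdot 4 \left(50 + 68 \cdot 4\right)\right) - 19113\right) - 237729 = \left(\left(\left(\left(-77949\right) \frac{1}{83233} - - \frac{15200}{9657}\right) + 2 \cdot 272 \left(50 + 272\right)\right) - 19113\right) - 237729 = \left(\left(\left(- \frac{77949}{83233} + \frac{15200}{9657}\right) + 2 \cdot 272 \cdot 322\right) - 19113\right) - 237729 = \left(\left(\frac{512388107}{803781081} + 175168\right) - 19113\right) - 237729 = \left(\frac{140797236784715}{803781081} - 19113\right) - 237729 = \frac{125434568983562}{803781081} - 237729 = - \frac{65647503621487}{803781081}$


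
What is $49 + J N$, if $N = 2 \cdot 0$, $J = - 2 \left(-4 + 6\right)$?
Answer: $49$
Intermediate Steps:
$J = -4$ ($J = \left(-2\right) 2 = -4$)
$N = 0$
$49 + J N = 49 - 0 = 49 + 0 = 49$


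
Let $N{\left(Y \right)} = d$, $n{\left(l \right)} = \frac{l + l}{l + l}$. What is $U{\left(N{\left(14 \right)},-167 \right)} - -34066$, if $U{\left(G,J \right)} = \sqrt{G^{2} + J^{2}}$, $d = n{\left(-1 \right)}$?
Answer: $34066 + \sqrt{27890} \approx 34233.0$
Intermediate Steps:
$n{\left(l \right)} = 1$ ($n{\left(l \right)} = \frac{2 l}{2 l} = 2 l \frac{1}{2 l} = 1$)
$d = 1$
$N{\left(Y \right)} = 1$
$U{\left(N{\left(14 \right)},-167 \right)} - -34066 = \sqrt{1^{2} + \left(-167\right)^{2}} - -34066 = \sqrt{1 + 27889} + 34066 = \sqrt{27890} + 34066 = 34066 + \sqrt{27890}$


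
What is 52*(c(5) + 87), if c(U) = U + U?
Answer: 5044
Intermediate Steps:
c(U) = 2*U
52*(c(5) + 87) = 52*(2*5 + 87) = 52*(10 + 87) = 52*97 = 5044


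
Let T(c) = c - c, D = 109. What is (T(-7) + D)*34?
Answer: 3706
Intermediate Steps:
T(c) = 0
(T(-7) + D)*34 = (0 + 109)*34 = 109*34 = 3706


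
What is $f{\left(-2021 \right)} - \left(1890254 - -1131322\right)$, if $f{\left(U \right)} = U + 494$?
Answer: $-3023103$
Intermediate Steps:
$f{\left(U \right)} = 494 + U$
$f{\left(-2021 \right)} - \left(1890254 - -1131322\right) = \left(494 - 2021\right) - \left(1890254 - -1131322\right) = -1527 - \left(1890254 + 1131322\right) = -1527 - 3021576 = -3023103$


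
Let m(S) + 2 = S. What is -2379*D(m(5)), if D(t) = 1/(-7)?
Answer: 2379/7 ≈ 339.86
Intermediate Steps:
m(S) = -2 + S
D(t) = -1/7
-2379*D(m(5)) = -2379*(-1/7) = 2379/7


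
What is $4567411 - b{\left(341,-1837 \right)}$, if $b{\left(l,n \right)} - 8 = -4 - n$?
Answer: $4565570$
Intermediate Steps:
$b{\left(l,n \right)} = 4 - n$ ($b{\left(l,n \right)} = 8 - \left(4 + n\right) = 4 - n$)
$4567411 - b{\left(341,-1837 \right)} = 4567411 - \left(4 - -1837\right) = 4567411 - \left(4 + 1837\right) = 4567411 - 1841 = 4565570$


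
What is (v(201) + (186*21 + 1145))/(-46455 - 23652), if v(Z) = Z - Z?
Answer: -5051/70107 ≈ -0.072047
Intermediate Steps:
v(Z) = 0
(v(201) + (186*21 + 1145))/(-46455 - 23652) = (0 + (186*21 + 1145))/(-46455 - 23652) = (0 + (3906 + 1145))/(-70107) = (0 + 5051)*(-1/70107) = 5051*(-1/70107) = -5051/70107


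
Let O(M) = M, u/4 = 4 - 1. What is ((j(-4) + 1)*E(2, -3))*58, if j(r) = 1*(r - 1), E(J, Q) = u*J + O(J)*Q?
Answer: -4176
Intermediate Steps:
u = 12 (u = 4*(4 - 1) = 4*3 = 12)
E(J, Q) = 12*J + J*Q
j(r) = -1 + r (j(r) = 1*(-1 + r) = -1 + r)
((j(-4) + 1)*E(2, -3))*58 = (((-1 - 4) + 1)*(2*(12 - 3)))*58 = ((-5 + 1)*(2*9))*58 = -4*18*58 = -72*58 = -4176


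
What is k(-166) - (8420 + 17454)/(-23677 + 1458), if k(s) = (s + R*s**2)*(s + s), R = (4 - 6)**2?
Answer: -47756806070/1307 ≈ -3.6539e+7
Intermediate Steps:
R = 4 (R = (-2)**2 = 4)
k(s) = 2*s*(s + 4*s**2) (k(s) = (s + 4*s**2)*(s + s) = (s + 4*s**2)*(2*s) = 2*s*(s + 4*s**2))
k(-166) - (8420 + 17454)/(-23677 + 1458) = (-166)**2*(2 + 8*(-166)) - (8420 + 17454)/(-23677 + 1458) = 27556*(2 - 1328) - 25874/(-22219) = 27556*(-1326) - 25874*(-1)/22219 = -36539256 - 1*(-1522/1307) = -36539256 + 1522/1307 = -47756806070/1307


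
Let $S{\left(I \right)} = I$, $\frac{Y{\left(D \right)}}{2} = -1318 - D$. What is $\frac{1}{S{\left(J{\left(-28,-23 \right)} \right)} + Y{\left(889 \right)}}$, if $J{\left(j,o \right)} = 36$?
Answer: $- \frac{1}{4378} \approx -0.00022841$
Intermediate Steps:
$Y{\left(D \right)} = -2636 - 2 D$ ($Y{\left(D \right)} = 2 \left(-1318 - D\right) = -2636 - 2 D$)
$\frac{1}{S{\left(J{\left(-28,-23 \right)} \right)} + Y{\left(889 \right)}} = \frac{1}{36 - 4414} = \frac{1}{-4378} = - \frac{1}{4378}$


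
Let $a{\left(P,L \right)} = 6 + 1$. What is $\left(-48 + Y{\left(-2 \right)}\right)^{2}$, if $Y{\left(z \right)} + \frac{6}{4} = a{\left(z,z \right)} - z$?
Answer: $\frac{6561}{4} \approx 1640.3$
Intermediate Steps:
$a{\left(P,L \right)} = 7$
$Y{\left(z \right)} = \frac{11}{2} - z$ ($Y{\left(z \right)} = - \frac{3}{2} - \left(-7 + z\right) = \frac{11}{2} - z$)
$\left(-48 + Y{\left(-2 \right)}\right)^{2} = \left(-48 + \left(\frac{11}{2} - -2\right)\right)^{2} = \left(-48 + \left(\frac{11}{2} + 2\right)\right)^{2} = \left(-48 + \frac{15}{2}\right)^{2} = \left(- \frac{81}{2}\right)^{2} = \frac{6561}{4}$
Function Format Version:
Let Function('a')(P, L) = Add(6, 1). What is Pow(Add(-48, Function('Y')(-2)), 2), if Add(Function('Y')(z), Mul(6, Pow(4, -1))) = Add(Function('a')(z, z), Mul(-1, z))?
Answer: Rational(6561, 4) ≈ 1640.3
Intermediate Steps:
Function('a')(P, L) = 7
Function('Y')(z) = Add(Rational(11, 2), Mul(-1, z)) (Function('Y')(z) = Add(Rational(-3, 2), Add(7, Mul(-1, z))) = Add(Rational(11, 2), Mul(-1, z)))
Pow(Add(-48, Function('Y')(-2)), 2) = Pow(Add(-48, Add(Rational(11, 2), Mul(-1, -2))), 2) = Pow(Add(-48, Add(Rational(11, 2), 2)), 2) = Pow(Add(-48, Rational(15, 2)), 2) = Pow(Rational(-81, 2), 2) = Rational(6561, 4)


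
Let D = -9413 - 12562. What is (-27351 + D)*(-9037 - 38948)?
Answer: 2366908110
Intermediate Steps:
D = -21975
(-27351 + D)*(-9037 - 38948) = (-27351 - 21975)*(-9037 - 38948) = -49326*(-47985) = 2366908110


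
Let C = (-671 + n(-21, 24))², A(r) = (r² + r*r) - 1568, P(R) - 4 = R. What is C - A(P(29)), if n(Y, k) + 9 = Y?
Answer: 490791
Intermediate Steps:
n(Y, k) = -9 + Y
P(R) = 4 + R
A(r) = -1568 + 2*r² (A(r) = (r² + r²) - 1568 = 2*r² - 1568 = -1568 + 2*r²)
C = 491401 (C = (-671 + (-9 - 21))² = (-671 - 30)² = (-701)² = 491401)
C - A(P(29)) = 491401 - (-1568 + 2*(4 + 29)²) = 491401 - (-1568 + 2*33²) = 491401 - (-1568 + 2*1089) = 491401 - (-1568 + 2178) = 491401 - 1*610 = 491401 - 610 = 490791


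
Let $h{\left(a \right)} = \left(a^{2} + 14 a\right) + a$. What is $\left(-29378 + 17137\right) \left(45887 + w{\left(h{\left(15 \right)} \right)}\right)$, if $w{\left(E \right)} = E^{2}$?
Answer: $-3040505267$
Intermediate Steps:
$h{\left(a \right)} = a^{2} + 15 a$
$\left(-29378 + 17137\right) \left(45887 + w{\left(h{\left(15 \right)} \right)}\right) = \left(-29378 + 17137\right) \left(45887 + \left(15 \left(15 + 15\right)\right)^{2}\right) = - 12241 \left(45887 + \left(15 \cdot 30\right)^{2}\right) = - 12241 \left(45887 + 450^{2}\right) = - 12241 \left(45887 + 202500\right) = \left(-12241\right) 248387 = -3040505267$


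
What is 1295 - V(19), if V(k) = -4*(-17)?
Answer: 1227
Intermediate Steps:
V(k) = 68
1295 - V(19) = 1295 - 1*68 = 1295 - 68 = 1227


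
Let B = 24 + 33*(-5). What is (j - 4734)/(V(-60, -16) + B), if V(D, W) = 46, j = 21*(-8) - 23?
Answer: 985/19 ≈ 51.842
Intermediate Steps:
j = -191 (j = -168 - 23 = -191)
B = -141 (B = 24 - 165 = -141)
(j - 4734)/(V(-60, -16) + B) = (-191 - 4734)/(46 - 141) = -4925/(-95) = -4925*(-1/95) = 985/19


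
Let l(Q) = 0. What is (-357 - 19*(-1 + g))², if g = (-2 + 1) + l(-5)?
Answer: 101761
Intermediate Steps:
g = -1 (g = (-2 + 1) + 0 = -1 + 0 = -1)
(-357 - 19*(-1 + g))² = (-357 - 19*(-1 - 1))² = (-357 - 19*(-2))² = (-357 + 38)² = (-319)² = 101761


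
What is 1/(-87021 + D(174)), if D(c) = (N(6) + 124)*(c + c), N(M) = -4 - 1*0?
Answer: -1/45261 ≈ -2.2094e-5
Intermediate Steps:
N(M) = -4 (N(M) = -4 + 0 = -4)
D(c) = 240*c (D(c) = (-4 + 124)*(c + c) = 120*(2*c) = 240*c)
1/(-87021 + D(174)) = 1/(-87021 + 240*174) = 1/(-87021 + 41760) = 1/(-45261) = -1/45261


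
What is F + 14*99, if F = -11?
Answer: 1375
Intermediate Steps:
F + 14*99 = -11 + 14*99 = -11 + 1386 = 1375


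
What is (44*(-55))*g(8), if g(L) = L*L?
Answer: -154880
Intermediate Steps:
g(L) = L²
(44*(-55))*g(8) = (44*(-55))*8² = -2420*64 = -154880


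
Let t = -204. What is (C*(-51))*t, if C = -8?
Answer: -83232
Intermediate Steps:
(C*(-51))*t = -8*(-51)*(-204) = 408*(-204) = -83232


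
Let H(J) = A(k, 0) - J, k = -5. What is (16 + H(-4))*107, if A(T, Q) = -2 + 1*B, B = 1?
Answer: 2033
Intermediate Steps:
A(T, Q) = -1 (A(T, Q) = -2 + 1*1 = -2 + 1 = -1)
H(J) = -1 - J
(16 + H(-4))*107 = (16 + (-1 - 1*(-4)))*107 = (16 + (-1 + 4))*107 = (16 + 3)*107 = 19*107 = 2033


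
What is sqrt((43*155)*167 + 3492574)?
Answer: sqrt(4605629) ≈ 2146.1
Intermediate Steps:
sqrt((43*155)*167 + 3492574) = sqrt(6665*167 + 3492574) = sqrt(1113055 + 3492574) = sqrt(4605629)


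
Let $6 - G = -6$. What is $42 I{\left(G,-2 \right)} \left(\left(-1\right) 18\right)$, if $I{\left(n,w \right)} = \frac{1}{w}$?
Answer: $378$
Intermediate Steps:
$G = 12$ ($G = 6 - -6 = 6 + 6 = 12$)
$42 I{\left(G,-2 \right)} \left(\left(-1\right) 18\right) = \frac{42}{-2} \left(\left(-1\right) 18\right) = 42 \left(- \frac{1}{2}\right) \left(-18\right) = \left(-21\right) \left(-18\right) = 378$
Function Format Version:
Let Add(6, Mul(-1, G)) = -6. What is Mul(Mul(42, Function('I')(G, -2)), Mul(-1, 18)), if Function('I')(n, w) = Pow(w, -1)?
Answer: 378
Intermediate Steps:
G = 12 (G = Add(6, Mul(-1, -6)) = Add(6, 6) = 12)
Mul(Mul(42, Function('I')(G, -2)), Mul(-1, 18)) = Mul(Mul(42, Pow(-2, -1)), Mul(-1, 18)) = Mul(Mul(42, Rational(-1, 2)), -18) = Mul(-21, -18) = 378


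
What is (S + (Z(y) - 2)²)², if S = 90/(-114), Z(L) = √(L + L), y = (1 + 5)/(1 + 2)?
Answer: 225/361 ≈ 0.62327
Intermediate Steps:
y = 2 (y = 6/3 = 6*(⅓) = 2)
Z(L) = √2*√L (Z(L) = √(2*L) = √2*√L)
S = -15/19 (S = 90*(-1/114) = -15/19 ≈ -0.78947)
(S + (Z(y) - 2)²)² = (-15/19 + (√2*√2 - 2)²)² = (-15/19 + (2 - 2)²)² = (-15/19 + 0²)² = (-15/19 + 0)² = (-15/19)² = 225/361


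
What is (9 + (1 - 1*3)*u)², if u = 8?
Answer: 49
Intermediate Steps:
(9 + (1 - 1*3)*u)² = (9 + (1 - 1*3)*8)² = (9 + (1 - 3)*8)² = (9 - 2*8)² = (9 - 16)² = (-7)² = 49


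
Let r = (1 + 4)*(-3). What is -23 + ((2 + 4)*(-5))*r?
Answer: 427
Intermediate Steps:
r = -15 (r = 5*(-3) = -15)
-23 + ((2 + 4)*(-5))*r = -23 + ((2 + 4)*(-5))*(-15) = -23 + (6*(-5))*(-15) = -23 - 30*(-15) = -23 + 450 = 427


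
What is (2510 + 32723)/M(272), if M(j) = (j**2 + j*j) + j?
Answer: 35233/148240 ≈ 0.23768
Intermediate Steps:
M(j) = j + 2*j**2 (M(j) = (j**2 + j**2) + j = 2*j**2 + j = j + 2*j**2)
(2510 + 32723)/M(272) = (2510 + 32723)/((272*(1 + 2*272))) = 35233/((272*(1 + 544))) = 35233/((272*545)) = 35233/148240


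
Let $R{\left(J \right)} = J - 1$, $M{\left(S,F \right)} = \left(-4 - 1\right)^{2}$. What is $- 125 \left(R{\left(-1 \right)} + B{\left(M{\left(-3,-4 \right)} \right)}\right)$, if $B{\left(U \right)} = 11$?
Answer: $-1125$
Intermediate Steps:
$M{\left(S,F \right)} = 25$ ($M{\left(S,F \right)} = \left(-5\right)^{2} = 25$)
$R{\left(J \right)} = -1 + J$
$- 125 \left(R{\left(-1 \right)} + B{\left(M{\left(-3,-4 \right)} \right)}\right) = - 125 \left(\left(-1 - 1\right) + 11\right) = - 125 \left(-2 + 11\right) = \left(-125\right) 9 = -1125$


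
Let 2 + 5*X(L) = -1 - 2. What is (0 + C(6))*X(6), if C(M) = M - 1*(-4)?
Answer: -10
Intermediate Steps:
C(M) = 4 + M (C(M) = M + 4 = 4 + M)
X(L) = -1 (X(L) = -2/5 + (-1 - 2)/5 = -2/5 + (1/5)*(-3) = -2/5 - 3/5 = -1)
(0 + C(6))*X(6) = (0 + (4 + 6))*(-1) = (0 + 10)*(-1) = 10*(-1) = -10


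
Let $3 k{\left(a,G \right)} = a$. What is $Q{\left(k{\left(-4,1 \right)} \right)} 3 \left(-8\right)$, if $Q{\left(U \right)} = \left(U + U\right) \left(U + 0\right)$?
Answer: $- \frac{256}{3} \approx -85.333$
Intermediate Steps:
$k{\left(a,G \right)} = \frac{a}{3}$
$Q{\left(U \right)} = 2 U^{2}$ ($Q{\left(U \right)} = 2 U U = 2 U^{2}$)
$Q{\left(k{\left(-4,1 \right)} \right)} 3 \left(-8\right) = 2 \left(\frac{1}{3} \left(-4\right)\right)^{2} \cdot 3 \left(-8\right) = 2 \left(- \frac{4}{3}\right)^{2} \cdot 3 \left(-8\right) = 2 \cdot \frac{16}{9} \cdot 3 \left(-8\right) = \frac{32}{9} \cdot 3 \left(-8\right) = \frac{32}{3} \left(-8\right) = - \frac{256}{3}$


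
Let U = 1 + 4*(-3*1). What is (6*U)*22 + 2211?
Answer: 759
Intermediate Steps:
U = -11 (U = 1 + 4*(-3) = 1 - 12 = -11)
(6*U)*22 + 2211 = (6*(-11))*22 + 2211 = -66*22 + 2211 = -1452 + 2211 = 759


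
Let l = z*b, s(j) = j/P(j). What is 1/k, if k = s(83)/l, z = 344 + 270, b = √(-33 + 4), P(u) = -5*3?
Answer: -9210*I*√29/83 ≈ -597.56*I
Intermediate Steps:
P(u) = -15
s(j) = -j/15 (s(j) = j/(-15) = j*(-1/15) = -j/15)
b = I*√29 (b = √(-29) = I*√29 ≈ 5.3852*I)
z = 614
l = 614*I*√29 (l = 614*(I*√29) = 614*I*√29 ≈ 3306.5*I)
k = 83*I*√29/267090 (k = (-1/15*83)/((614*I*√29)) = -(-83)*I*√29/267090 = 83*I*√29/267090 ≈ 0.0016735*I)
1/k = 1/(83*I*√29/267090) = -9210*I*√29/83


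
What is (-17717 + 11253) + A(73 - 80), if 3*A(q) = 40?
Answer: -19352/3 ≈ -6450.7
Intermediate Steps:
A(q) = 40/3 (A(q) = (1/3)*40 = 40/3)
(-17717 + 11253) + A(73 - 80) = (-17717 + 11253) + 40/3 = -6464 + 40/3 = -19352/3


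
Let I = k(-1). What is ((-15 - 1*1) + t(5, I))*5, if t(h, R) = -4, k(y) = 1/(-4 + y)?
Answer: -100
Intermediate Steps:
I = -1/5 (I = 1/(-4 - 1) = 1/(-5) = -1/5 ≈ -0.20000)
((-15 - 1*1) + t(5, I))*5 = ((-15 - 1*1) - 4)*5 = ((-15 - 1) - 4)*5 = (-16 - 4)*5 = -20*5 = -100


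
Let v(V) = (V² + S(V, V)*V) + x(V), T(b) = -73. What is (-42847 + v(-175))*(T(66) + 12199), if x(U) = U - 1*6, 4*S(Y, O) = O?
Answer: -115118181/2 ≈ -5.7559e+7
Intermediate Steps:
S(Y, O) = O/4
x(U) = -6 + U (x(U) = U - 6 = -6 + U)
v(V) = -6 + V + 5*V²/4 (v(V) = (V² + (V/4)*V) + (-6 + V) = (V² + V²/4) + (-6 + V) = 5*V²/4 + (-6 + V) = -6 + V + 5*V²/4)
(-42847 + v(-175))*(T(66) + 12199) = (-42847 + (-6 - 175 + (5/4)*(-175)²))*(-73 + 12199) = (-42847 + (-6 - 175 + (5/4)*30625))*12126 = (-42847 + (-6 - 175 + 153125/4))*12126 = (-42847 + 152401/4)*12126 = -18987/4*12126 = -115118181/2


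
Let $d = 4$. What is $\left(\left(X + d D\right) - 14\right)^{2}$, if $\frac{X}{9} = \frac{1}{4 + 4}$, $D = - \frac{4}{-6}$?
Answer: $\frac{60025}{576} \approx 104.21$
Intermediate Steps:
$D = \frac{2}{3}$ ($D = \left(-4\right) \left(- \frac{1}{6}\right) = \frac{2}{3} \approx 0.66667$)
$X = \frac{9}{8}$ ($X = \frac{9}{4 + 4} = \frac{9}{8} \approx 1.125$)
$\left(\left(X + d D\right) - 14\right)^{2} = \left(\left(\frac{9}{8} + 4 \cdot \frac{2}{3}\right) - 14\right)^{2} = \left(\left(\frac{9}{8} + \frac{8}{3}\right) - 14\right)^{2} = \left(\frac{91}{24} - 14\right)^{2} = \left(- \frac{245}{24}\right)^{2} = \frac{60025}{576}$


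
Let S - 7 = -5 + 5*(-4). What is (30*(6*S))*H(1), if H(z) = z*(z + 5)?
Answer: -19440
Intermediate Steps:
S = -18 (S = 7 + (-5 + 5*(-4)) = 7 + (-5 - 20) = 7 - 25 = -18)
H(z) = z*(5 + z)
(30*(6*S))*H(1) = (30*(6*(-18)))*(1*(5 + 1)) = (30*(-108))*(1*6) = -3240*6 = -19440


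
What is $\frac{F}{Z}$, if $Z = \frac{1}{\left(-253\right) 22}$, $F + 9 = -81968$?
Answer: $456283982$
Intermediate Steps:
$F = -81977$ ($F = -9 - 81968 = -81977$)
$Z = - \frac{1}{5566}$ ($Z = \frac{1}{-5566} = - \frac{1}{5566} \approx -0.00017966$)
$\frac{F}{Z} = - \frac{81977}{- \frac{1}{5566}} = \left(-81977\right) \left(-5566\right) = 456283982$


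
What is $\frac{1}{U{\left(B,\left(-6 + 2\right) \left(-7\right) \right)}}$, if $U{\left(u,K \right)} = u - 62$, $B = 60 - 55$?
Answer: $- \frac{1}{57} \approx -0.017544$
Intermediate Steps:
$B = 5$ ($B = 60 - 55 = 5$)
$U{\left(u,K \right)} = -62 + u$ ($U{\left(u,K \right)} = u - 62 = -62 + u$)
$\frac{1}{U{\left(B,\left(-6 + 2\right) \left(-7\right) \right)}} = \frac{1}{-62 + 5} = \frac{1}{-57} = - \frac{1}{57}$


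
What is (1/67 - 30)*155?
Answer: -311395/67 ≈ -4647.7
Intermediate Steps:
(1/67 - 30)*155 = -2009/67*155 = -311395/67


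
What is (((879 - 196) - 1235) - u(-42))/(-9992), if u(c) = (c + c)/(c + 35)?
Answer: 141/2498 ≈ 0.056445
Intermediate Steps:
u(c) = 2*c/(35 + c) (u(c) = (2*c)/(35 + c) = 2*c/(35 + c))
(((879 - 196) - 1235) - u(-42))/(-9992) = (((879 - 196) - 1235) - 2*(-42)/(35 - 42))/(-9992) = ((683 - 1235) - 2*(-42)/(-7))*(-1/9992) = (-552 - 2*(-42)*(-1)/7)*(-1/9992) = (-552 - 1*12)*(-1/9992) = (-552 - 12)*(-1/9992) = -564*(-1/9992) = 141/2498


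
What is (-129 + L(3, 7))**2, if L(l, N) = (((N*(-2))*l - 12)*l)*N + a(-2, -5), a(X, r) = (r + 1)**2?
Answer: 1555009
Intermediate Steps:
a(X, r) = (1 + r)**2
L(l, N) = 16 + N*l*(-12 - 2*N*l) (L(l, N) = (((N*(-2))*l - 12)*l)*N + (1 - 5)**2 = (((-2*N)*l - 12)*l)*N + (-4)**2 = ((-2*N*l - 12)*l)*N + 16 = ((-12 - 2*N*l)*l)*N + 16 = (l*(-12 - 2*N*l))*N + 16 = N*l*(-12 - 2*N*l) + 16 = 16 + N*l*(-12 - 2*N*l))
(-129 + L(3, 7))**2 = (-129 + (16 - 12*7*3 - 2*7**2*3**2))**2 = (-129 + (16 - 252 - 2*49*9))**2 = (-129 + (16 - 252 - 882))**2 = (-129 - 1118)**2 = (-1247)**2 = 1555009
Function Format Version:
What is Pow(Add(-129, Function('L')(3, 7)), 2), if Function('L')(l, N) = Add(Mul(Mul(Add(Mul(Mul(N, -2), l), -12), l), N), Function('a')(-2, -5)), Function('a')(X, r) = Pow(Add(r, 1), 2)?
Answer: 1555009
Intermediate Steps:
Function('a')(X, r) = Pow(Add(1, r), 2)
Function('L')(l, N) = Add(16, Mul(N, l, Add(-12, Mul(-2, N, l)))) (Function('L')(l, N) = Add(Mul(Mul(Add(Mul(Mul(N, -2), l), -12), l), N), Pow(Add(1, -5), 2)) = Add(Mul(Mul(Add(Mul(Mul(-2, N), l), -12), l), N), Pow(-4, 2)) = Add(Mul(Mul(Add(Mul(-2, N, l), -12), l), N), 16) = Add(Mul(Mul(Add(-12, Mul(-2, N, l)), l), N), 16) = Add(Mul(Mul(l, Add(-12, Mul(-2, N, l))), N), 16) = Add(Mul(N, l, Add(-12, Mul(-2, N, l))), 16) = Add(16, Mul(N, l, Add(-12, Mul(-2, N, l)))))
Pow(Add(-129, Function('L')(3, 7)), 2) = Pow(Add(-129, Add(16, Mul(-12, 7, 3), Mul(-2, Pow(7, 2), Pow(3, 2)))), 2) = Pow(Add(-129, Add(16, -252, Mul(-2, 49, 9))), 2) = Pow(Add(-129, Add(16, -252, -882)), 2) = Pow(Add(-129, -1118), 2) = Pow(-1247, 2) = 1555009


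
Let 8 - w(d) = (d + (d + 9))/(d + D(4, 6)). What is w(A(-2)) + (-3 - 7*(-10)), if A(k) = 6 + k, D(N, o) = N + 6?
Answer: 1033/14 ≈ 73.786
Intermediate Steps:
D(N, o) = 6 + N
w(d) = 8 - (9 + 2*d)/(10 + d) (w(d) = 8 - (d + (d + 9))/(d + (6 + 4)) = 8 - (d + (9 + d))/(d + 10) = 8 - (9 + 2*d)/(10 + d))
w(A(-2)) + (-3 - 7*(-10)) = (71 + 6*(6 - 2))/(10 + (6 - 2)) + (-3 - 7*(-10)) = (71 + 6*4)/(10 + 4) + (-3 + 70) = (71 + 24)/14 + 67 = (1/14)*95 + 67 = 95/14 + 67 = 1033/14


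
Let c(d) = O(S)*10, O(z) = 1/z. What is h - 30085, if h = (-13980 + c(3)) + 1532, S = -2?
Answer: -42538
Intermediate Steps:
O(z) = 1/z
c(d) = -5 (c(d) = 10/(-2) = -½*10 = -5)
h = -12453 (h = (-13980 - 5) + 1532 = -13985 + 1532 = -12453)
h - 30085 = -12453 - 30085 = -42538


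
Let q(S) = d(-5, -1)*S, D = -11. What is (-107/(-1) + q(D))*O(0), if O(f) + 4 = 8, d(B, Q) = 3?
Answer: 296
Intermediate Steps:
q(S) = 3*S
O(f) = 4 (O(f) = -4 + 8 = 4)
(-107/(-1) + q(D))*O(0) = (-107/(-1) + 3*(-11))*4 = (-107*(-1) - 33)*4 = (107 - 33)*4 = 74*4 = 296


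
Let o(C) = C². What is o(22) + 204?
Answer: 688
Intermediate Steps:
o(22) + 204 = 22² + 204 = 484 + 204 = 688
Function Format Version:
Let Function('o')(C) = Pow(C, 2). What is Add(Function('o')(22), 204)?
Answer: 688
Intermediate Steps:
Add(Function('o')(22), 204) = Add(Pow(22, 2), 204) = Add(484, 204) = 688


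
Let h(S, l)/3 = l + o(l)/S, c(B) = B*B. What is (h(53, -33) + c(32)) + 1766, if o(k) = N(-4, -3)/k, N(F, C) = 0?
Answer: 2691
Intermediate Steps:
c(B) = B²
o(k) = 0 (o(k) = 0/k = 0)
h(S, l) = 3*l (h(S, l) = 3*(l + 0/S) = 3*(l + 0) = 3*l)
(h(53, -33) + c(32)) + 1766 = (3*(-33) + 32²) + 1766 = (-99 + 1024) + 1766 = 925 + 1766 = 2691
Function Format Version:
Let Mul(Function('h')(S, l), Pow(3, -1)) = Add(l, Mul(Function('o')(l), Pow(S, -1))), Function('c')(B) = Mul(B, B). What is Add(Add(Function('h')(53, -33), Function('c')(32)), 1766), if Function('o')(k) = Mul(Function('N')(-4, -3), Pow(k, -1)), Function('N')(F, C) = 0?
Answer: 2691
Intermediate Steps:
Function('c')(B) = Pow(B, 2)
Function('o')(k) = 0 (Function('o')(k) = Mul(0, Pow(k, -1)) = 0)
Function('h')(S, l) = Mul(3, l) (Function('h')(S, l) = Mul(3, Add(l, Mul(0, Pow(S, -1)))) = Mul(3, Add(l, 0)) = Mul(3, l))
Add(Add(Function('h')(53, -33), Function('c')(32)), 1766) = Add(Add(Mul(3, -33), Pow(32, 2)), 1766) = Add(Add(-99, 1024), 1766) = Add(925, 1766) = 2691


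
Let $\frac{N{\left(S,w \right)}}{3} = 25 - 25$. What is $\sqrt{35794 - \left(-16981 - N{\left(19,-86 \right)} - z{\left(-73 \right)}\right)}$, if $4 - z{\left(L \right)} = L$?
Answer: $2 \sqrt{13213} \approx 229.9$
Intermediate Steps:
$N{\left(S,w \right)} = 0$ ($N{\left(S,w \right)} = 3 \left(25 - 25\right) = 3 \cdot 0 = 0$)
$z{\left(L \right)} = 4 - L$
$\sqrt{35794 - \left(-16981 - N{\left(19,-86 \right)} - z{\left(-73 \right)}\right)} = \sqrt{35794 + \left(\left(\left(\left(4 - -73\right) - 2412\right) + 0\right) - -19393\right)} = \sqrt{35794 + \left(\left(\left(\left(4 + 73\right) - 2412\right) + 0\right) + 19393\right)} = \sqrt{35794 + \left(\left(\left(77 - 2412\right) + 0\right) + 19393\right)} = \sqrt{35794 + \left(\left(-2335 + 0\right) + 19393\right)} = \sqrt{35794 + \left(-2335 + 19393\right)} = \sqrt{35794 + 17058} = \sqrt{52852} = 2 \sqrt{13213}$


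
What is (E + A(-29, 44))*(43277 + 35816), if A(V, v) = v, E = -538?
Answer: -39071942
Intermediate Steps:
(E + A(-29, 44))*(43277 + 35816) = (-538 + 44)*(43277 + 35816) = -494*79093 = -39071942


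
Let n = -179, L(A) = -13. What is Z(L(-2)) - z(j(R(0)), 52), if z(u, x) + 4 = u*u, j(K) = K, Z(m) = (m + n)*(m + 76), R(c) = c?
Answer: -12092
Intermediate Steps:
Z(m) = (-179 + m)*(76 + m) (Z(m) = (m - 179)*(m + 76) = (-179 + m)*(76 + m))
z(u, x) = -4 + u² (z(u, x) = -4 + u*u = -4 + u²)
Z(L(-2)) - z(j(R(0)), 52) = (-13604 + (-13)² - 103*(-13)) - (-4 + 0²) = (-13604 + 169 + 1339) - (-4 + 0) = -12096 - 1*(-4) = -12096 + 4 = -12092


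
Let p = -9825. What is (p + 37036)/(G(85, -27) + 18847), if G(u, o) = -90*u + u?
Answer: 27211/11282 ≈ 2.4119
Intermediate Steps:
G(u, o) = -89*u
(p + 37036)/(G(85, -27) + 18847) = (-9825 + 37036)/(-89*85 + 18847) = 27211/(-7565 + 18847) = 27211/11282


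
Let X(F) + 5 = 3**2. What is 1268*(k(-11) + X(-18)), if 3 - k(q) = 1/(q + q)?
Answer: 98270/11 ≈ 8933.6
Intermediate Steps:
k(q) = 3 - 1/(2*q) (k(q) = 3 - 1/(q + q) = 3 - 1/(2*q))
X(F) = 4 (X(F) = -5 + 3**2 = -5 + 9 = 4)
1268*(k(-11) + X(-18)) = 1268*((3 - 1/2/(-11)) + 4) = 1268*((3 - 1/2*(-1/11)) + 4) = 1268*((3 + 1/22) + 4) = 1268*(67/22 + 4) = 1268*(155/22) = 98270/11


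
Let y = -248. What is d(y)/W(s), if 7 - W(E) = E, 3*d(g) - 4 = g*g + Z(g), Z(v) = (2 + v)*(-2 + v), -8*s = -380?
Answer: -246016/243 ≈ -1012.4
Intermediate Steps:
s = 95/2 (s = -1/8*(-380) = 95/2 ≈ 47.500)
Z(v) = (-2 + v)*(2 + v)
d(g) = 2*g**2/3 (d(g) = 4/3 + (g*g + (-4 + g**2))/3 = 4/3 + (g**2 + (-4 + g**2))/3 = 4/3 + (-4 + 2*g**2)/3 = 4/3 + (-4/3 + 2*g**2/3) = 2*g**2/3)
W(E) = 7 - E
d(y)/W(s) = ((2/3)*(-248)**2)/(7 - 1*95/2) = ((2/3)*61504)/(7 - 95/2) = 123008/(3*(-81/2)) = (123008/3)*(-2/81) = -246016/243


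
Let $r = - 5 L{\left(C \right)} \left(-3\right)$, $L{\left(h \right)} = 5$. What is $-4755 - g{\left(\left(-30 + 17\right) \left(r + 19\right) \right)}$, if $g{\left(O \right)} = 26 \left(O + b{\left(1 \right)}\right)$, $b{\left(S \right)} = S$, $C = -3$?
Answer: $26991$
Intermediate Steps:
$r = 75$ ($r = \left(-5\right) 5 \left(-3\right) = \left(-25\right) \left(-3\right) = 75$)
$g{\left(O \right)} = 26 + 26 O$ ($g{\left(O \right)} = 26 \left(O + 1\right) = 26 \left(1 + O\right) = 26 + 26 O$)
$-4755 - g{\left(\left(-30 + 17\right) \left(r + 19\right) \right)} = -4755 - \left(26 + 26 \left(-30 + 17\right) \left(75 + 19\right)\right) = -4755 - \left(26 + 26 \left(\left(-13\right) 94\right)\right) = -4755 - \left(26 + 26 \left(-1222\right)\right) = -4755 - \left(26 - 31772\right) = -4755 - -31746 = -4755 + 31746 = 26991$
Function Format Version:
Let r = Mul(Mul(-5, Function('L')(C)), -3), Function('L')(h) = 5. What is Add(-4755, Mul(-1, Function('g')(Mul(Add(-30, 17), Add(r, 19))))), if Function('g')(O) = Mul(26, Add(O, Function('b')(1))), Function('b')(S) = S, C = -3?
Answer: 26991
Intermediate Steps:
r = 75 (r = Mul(Mul(-5, 5), -3) = Mul(-25, -3) = 75)
Function('g')(O) = Add(26, Mul(26, O)) (Function('g')(O) = Mul(26, Add(O, 1)) = Mul(26, Add(1, O)) = Add(26, Mul(26, O)))
Add(-4755, Mul(-1, Function('g')(Mul(Add(-30, 17), Add(r, 19))))) = Add(-4755, Mul(-1, Add(26, Mul(26, Mul(Add(-30, 17), Add(75, 19)))))) = Add(-4755, Mul(-1, Add(26, Mul(26, Mul(-13, 94))))) = Add(-4755, Mul(-1, Add(26, Mul(26, -1222)))) = Add(-4755, Mul(-1, Add(26, -31772))) = Add(-4755, Mul(-1, -31746)) = Add(-4755, 31746) = 26991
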